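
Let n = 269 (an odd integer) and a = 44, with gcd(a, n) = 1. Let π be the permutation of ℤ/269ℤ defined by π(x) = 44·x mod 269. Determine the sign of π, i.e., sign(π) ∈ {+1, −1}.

Start at x=53: 53 → 180 → 119 → 125 → 120 → 169 → 173 → … (one orbit).
π_44 has 5 disjoint cycles with lengths [67, 67, 67, 67, 1] on {0,…,268}.
5 cycles on 269: each ℓ→(−1)^(ℓ−1), product (−1)^264 = +1.
The Jacobi symbol (44|269) = +1 (Zolotarev) agrees.

+1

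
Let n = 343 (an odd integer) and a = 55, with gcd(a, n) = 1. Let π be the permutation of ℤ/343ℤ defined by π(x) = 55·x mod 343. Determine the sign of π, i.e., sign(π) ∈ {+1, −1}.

-1

Orbit of 139 under x↦55x: [139, 99, 300, 36, 265, 169, 34]… (length divides ord_343(55)).
Cycle type of π: 98×3 + 14×3 + 2×3 + 1; total 10 cycles.
10 cycles on 343: each ℓ→(−1)^(ℓ−1), product (−1)^333 = -1.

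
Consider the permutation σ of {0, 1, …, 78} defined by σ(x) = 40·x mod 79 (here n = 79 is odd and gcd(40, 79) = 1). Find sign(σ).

Start at x=44: 44 → 22 → 11 → 45 → 62 → 31 → 55 → … (one orbit).
3 cycles of lengths [39, 39, 1].
Σ(ℓ_i−1) = 79−3 = 76; sign = (−1)^76 = +1.
The Jacobi symbol (40|79) = +1 (Zolotarev) agrees.

+1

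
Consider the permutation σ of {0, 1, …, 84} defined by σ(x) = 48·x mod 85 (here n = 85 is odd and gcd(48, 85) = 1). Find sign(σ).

Orbit of 3 under x↦48x: [3, 59, 27, 21, 73, 19, 62]… (length divides ord_85(48)).
The orbit structure of x ↦ 48x mod 85: 7 orbits of sizes [16, 16, 16, 16, 16, 4, 1].
sign(π) = (−1)^{n − #cycles} = (−1)^{85−7} = (−1)^78 = +1.
Zolotarev: (48|85) = +1, matching the cycle-count sign.

+1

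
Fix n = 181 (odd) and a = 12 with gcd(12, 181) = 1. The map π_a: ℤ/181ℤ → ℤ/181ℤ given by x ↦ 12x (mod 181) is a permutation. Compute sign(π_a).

Trace 125: π^k(125) = [125, 52, 81, 67, 80, 55, 117] for k=0..6.
3 cycles of lengths [90, 90, 1].
181 − 3 = 178 transpositions; sign(π) = (−1)^178 = +1.

+1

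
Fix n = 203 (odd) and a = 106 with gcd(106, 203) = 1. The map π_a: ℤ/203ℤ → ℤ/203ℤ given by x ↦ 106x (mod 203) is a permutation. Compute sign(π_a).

Start at x=176: 176 → 183 → 113 → 1 → 106 → 71 → 15 → … (one orbit).
Decompose π into cycles: lengths [28, 28, 28, 28, 28, 28, 28, 1, 1, 1, 1, 1, 1, 1] (14 cycles, including the fixed point 0).
14 cycles on 203: each ℓ→(−1)^(ℓ−1), product (−1)^189 = -1.
Zolotarev: (106|203) = -1, matching the cycle-count sign.

-1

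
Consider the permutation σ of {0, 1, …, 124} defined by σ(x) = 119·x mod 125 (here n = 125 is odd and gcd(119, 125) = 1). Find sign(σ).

+1

Orbit of 86 under x↦119x: [86, 109, 96, 49, 81, 14, 41]… (length divides ord_125(119)).
7 cycles of lengths [50, 50, 10, 10, 2, 2, 1].
125 − 7 = 118 transpositions; sign(π) = (−1)^118 = +1.
Zolotarev: (119|125) = +1, matching the cycle-count sign.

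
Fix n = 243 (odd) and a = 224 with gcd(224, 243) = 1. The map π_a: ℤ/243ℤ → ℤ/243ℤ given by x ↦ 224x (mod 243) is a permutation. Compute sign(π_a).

Start at x=163: 163 → 62 → 37 → 26 → 235 → 152 → 28 → … (one orbit).
The orbit structure of x ↦ 224x mod 243: 14 orbits of sizes [54, 54, 54, 18, 18, 18, 6, 6, 6, 2, 2, 2, 2, 1].
n − c = 243 − 14 = 229; sign = (−1)^229 = -1.

-1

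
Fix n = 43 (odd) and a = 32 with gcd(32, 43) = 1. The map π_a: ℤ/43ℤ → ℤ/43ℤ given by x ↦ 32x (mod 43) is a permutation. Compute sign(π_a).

-1

Trace 32: π^k(32) = [32, 35, 2, 21, 27, 4, 42] for k=0..6.
Cycle type of π: 14×3 + 1; total 4 cycles.
n − c = 43 − 4 = 39; sign = (−1)^39 = -1.
Zolotarev: (32|43) = -1, matching the cycle-count sign.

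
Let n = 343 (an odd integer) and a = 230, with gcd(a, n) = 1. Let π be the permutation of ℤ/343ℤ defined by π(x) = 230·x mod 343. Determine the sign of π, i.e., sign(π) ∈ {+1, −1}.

Start at x=85: 85 → 342 → 113 → 265 → 239 → 90 → 120 → … (one orbit).
The orbit structure of x ↦ 230x mod 343: 10 orbits of sizes [98, 98, 98, 14, 14, 14, 2, 2, 2, 1].
Σ(ℓ_i−1) = 343−10 = 333; sign = (−1)^333 = -1.
Via Zolotarev, sign(π_{230}) = (230|343) = -1.

-1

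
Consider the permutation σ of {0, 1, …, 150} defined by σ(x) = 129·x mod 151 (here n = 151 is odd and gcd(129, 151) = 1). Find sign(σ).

Orbit of 126 under x↦129x: [126, 97, 131, 138, 135, 50, 108]… (length divides ord_151(129)).
Cycle lengths of π_129 on ℤ/151ℤ: [150, 1]; 2 cycles in total.
n − c = 151 − 2 = 149; sign = (−1)^149 = -1.

-1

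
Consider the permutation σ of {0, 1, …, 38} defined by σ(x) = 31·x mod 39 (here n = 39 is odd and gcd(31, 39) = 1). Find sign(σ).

-1

Orbit of 34 under x↦31x: [34, 1, 31, 25]… (length divides ord_39(31)).
Decompose π into cycles: lengths [4, 4, 4, 4, 4, 4, 4, 4, 4, 1, 1, 1] (12 cycles, including the fixed point 0).
n − c = 39 − 12 = 27; sign = (−1)^27 = -1.
The Jacobi symbol (31|39) = -1 (Zolotarev) agrees.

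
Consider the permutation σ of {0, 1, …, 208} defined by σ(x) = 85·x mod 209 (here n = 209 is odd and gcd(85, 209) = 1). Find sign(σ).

-1

Orbit of 115 under x↦85x: [115, 161, 100, 140, 196, 149, 125]… (length divides ord_209(85)).
The orbit structure of x ↦ 85x mod 209: 6 orbits of sizes [90, 90, 10, 9, 9, 1].
sign(π) = (−1)^{n − #cycles} = (−1)^{209−6} = (−1)^203 = -1.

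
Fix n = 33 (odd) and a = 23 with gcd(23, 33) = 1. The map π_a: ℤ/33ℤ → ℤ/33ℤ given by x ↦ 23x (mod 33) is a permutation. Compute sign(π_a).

-1

Trace 1: π^k(1) = [1, 23] for k=0..1.
Cycle lengths of π_23 on ℤ/33ℤ: [2, 2, 2, 2, 2, 2, 2, 2, 2, 2, 2, 1, 1, 1, 1, 1, 1, 1, 1, 1, 1, 1]; 22 cycles in total.
With 22 cycles on 33 points, sign = (−1)^{33−22} = -1.
Zolotarev: (23|33) = -1, matching the cycle-count sign.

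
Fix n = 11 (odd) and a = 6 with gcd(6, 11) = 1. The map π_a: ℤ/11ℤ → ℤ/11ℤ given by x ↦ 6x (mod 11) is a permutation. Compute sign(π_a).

-1

Trace 8: π^k(8) = [8, 4, 2, 1, 6, 3, 7] for k=0..6.
The orbit structure of x ↦ 6x mod 11: 2 orbits of sizes [10, 1].
n − c = 11 − 2 = 9; sign = (−1)^9 = -1.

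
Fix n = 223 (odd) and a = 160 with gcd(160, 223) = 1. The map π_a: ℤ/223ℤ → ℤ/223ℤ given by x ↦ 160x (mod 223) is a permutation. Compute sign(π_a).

Trace 152: π^k(152) = [152, 13, 73, 84, 60, 11, 199] for k=0..6.
2 cycles of lengths [222, 1].
223 − 2 = 221 transpositions; sign(π) = (−1)^221 = -1.
(160|223)_J = -1 (Zolotarev's lemma cross-check).

-1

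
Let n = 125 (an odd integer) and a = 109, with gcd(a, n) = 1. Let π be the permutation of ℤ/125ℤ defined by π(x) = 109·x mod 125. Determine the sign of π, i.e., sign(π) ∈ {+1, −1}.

+1

Trace 81: π^k(81) = [81, 79, 111, 99, 41, 94, 121] for k=0..6.
7 cycles of lengths [50, 50, 10, 10, 2, 2, 1].
Σ(ℓ_i−1) = 125−7 = 118; sign = (−1)^118 = +1.
The Jacobi symbol (109|125) = +1 (Zolotarev) agrees.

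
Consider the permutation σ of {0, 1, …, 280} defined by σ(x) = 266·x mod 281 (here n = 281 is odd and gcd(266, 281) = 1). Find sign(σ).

Start at x=153: 153 → 234 → 143 → 103 → 141 → 133 → 253 → … (one orbit).
The orbit structure of x ↦ 266x mod 281: 2 orbits of sizes [280, 1].
2 cycles on 281: each ℓ→(−1)^(ℓ−1), product (−1)^279 = -1.

-1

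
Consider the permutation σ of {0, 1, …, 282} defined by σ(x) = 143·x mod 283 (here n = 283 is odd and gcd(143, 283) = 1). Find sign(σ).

Start at x=137: 137 → 64 → 96 → 144 → 216 → 41 → 203 → … (one orbit).
The orbit structure of x ↦ 143x mod 283: 3 orbits of sizes [141, 141, 1].
With 3 cycles on 283 points, sign = (−1)^{283−3} = +1.

+1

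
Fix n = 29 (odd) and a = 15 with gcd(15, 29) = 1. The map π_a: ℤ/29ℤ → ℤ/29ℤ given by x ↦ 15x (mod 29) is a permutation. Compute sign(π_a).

Trace 1: π^k(1) = [1, 15, 22, 11, 20, 10, 5] for k=0..6.
The orbit structure of x ↦ 15x mod 29: 2 orbits of sizes [28, 1].
2 cycles on 29: each ℓ→(−1)^(ℓ−1), product (−1)^27 = -1.
Check: (15/29) = -1 by Zolotarev.

-1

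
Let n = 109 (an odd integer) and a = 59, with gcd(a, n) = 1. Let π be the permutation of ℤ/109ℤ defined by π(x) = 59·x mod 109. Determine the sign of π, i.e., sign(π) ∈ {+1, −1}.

Start at x=78: 78 → 24 → 108 → 50 → 7 → 86 → 60 → … (one orbit).
Cycle type of π: 108 + 1; total 2 cycles.
109 − 2 = 107 transpositions; sign(π) = (−1)^107 = -1.
Zolotarev: (59|109) = -1, matching the cycle-count sign.

-1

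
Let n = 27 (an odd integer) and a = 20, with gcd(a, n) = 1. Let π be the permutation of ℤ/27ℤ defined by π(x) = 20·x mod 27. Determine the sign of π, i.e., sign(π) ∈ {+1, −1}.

Trace 26: π^k(26) = [26, 7, 5, 19, 2, 13, 17] for k=0..6.
The orbit structure of x ↦ 20x mod 27: 4 orbits of sizes [18, 6, 2, 1].
With 4 cycles on 27 points, sign = (−1)^{27−4} = -1.
Check: (20/27) = -1 by Zolotarev.

-1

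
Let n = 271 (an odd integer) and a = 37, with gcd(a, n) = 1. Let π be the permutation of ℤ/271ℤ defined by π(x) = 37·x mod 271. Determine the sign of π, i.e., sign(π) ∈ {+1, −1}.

Start at x=69: 69 → 114 → 153 → 241 → 245 → 122 → 178 → … (one orbit).
Cycle type of π: 135×2 + 1; total 3 cycles.
3 cycles on 271: each ℓ→(−1)^(ℓ−1), product (−1)^268 = +1.

+1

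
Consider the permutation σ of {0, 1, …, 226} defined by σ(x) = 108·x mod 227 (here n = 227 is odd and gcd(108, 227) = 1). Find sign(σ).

+1

Trace 176: π^k(176) = [176, 167, 103, 1, 108, 87, 89] for k=0..6.
Cycle lengths of π_108 on ℤ/227ℤ: [113, 113, 1]; 3 cycles in total.
3 cycles on 227: each ℓ→(−1)^(ℓ−1), product (−1)^224 = +1.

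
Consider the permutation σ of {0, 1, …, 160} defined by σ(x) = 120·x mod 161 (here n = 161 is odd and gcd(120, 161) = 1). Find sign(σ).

-1

Trace 43: π^k(43) = [43, 8, 155, 85, 57, 78, 22] for k=0..6.
14 cycles of lengths [22, 22, 22, 22, 22, 22, 22, 1, 1, 1, 1, 1, 1, 1].
sign(π) = (−1)^{n − #cycles} = (−1)^{161−14} = (−1)^147 = -1.
Zolotarev: (120|161) = -1, matching the cycle-count sign.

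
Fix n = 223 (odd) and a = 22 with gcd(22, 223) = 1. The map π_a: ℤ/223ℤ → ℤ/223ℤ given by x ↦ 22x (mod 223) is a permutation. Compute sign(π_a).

Orbit of 155 under x↦22x: [155, 65, 92, 17, 151, 200, 163]… (length divides ord_223(22)).
π_22 has 2 disjoint cycles with lengths [222, 1] on {0,…,222}.
n − c = 223 − 2 = 221; sign = (−1)^221 = -1.

-1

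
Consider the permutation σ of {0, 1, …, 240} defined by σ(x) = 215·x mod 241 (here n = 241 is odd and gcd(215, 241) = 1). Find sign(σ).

-1

Start at x=180: 180 → 140 → 216 → 168 → 211 → 57 → 205 → … (one orbit).
Cycle type of π: 80×3 + 1; total 4 cycles.
4 cycles on 241: each ℓ→(−1)^(ℓ−1), product (−1)^237 = -1.
Zolotarev: (215|241) = -1, matching the cycle-count sign.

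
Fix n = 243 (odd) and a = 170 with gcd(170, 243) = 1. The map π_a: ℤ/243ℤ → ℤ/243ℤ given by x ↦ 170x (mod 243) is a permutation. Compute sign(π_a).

-1

Start at x=28: 28 → 143 → 10 → 242 → 73 → 17 → 217 → … (one orbit).
14 cycles of lengths [54, 54, 54, 18, 18, 18, 6, 6, 6, 2, 2, 2, 2, 1].
sign(π) = (−1)^{n − #cycles} = (−1)^{243−14} = (−1)^229 = -1.
The Jacobi symbol (170|243) = -1 (Zolotarev) agrees.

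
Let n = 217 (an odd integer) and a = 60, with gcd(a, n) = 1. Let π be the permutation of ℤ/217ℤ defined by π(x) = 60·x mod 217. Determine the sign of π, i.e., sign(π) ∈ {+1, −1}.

Trace 128: π^k(128) = [128, 85, 109, 30, 64, 151, 163] for k=0..6.
Decompose π into cycles: lengths [30, 30, 30, 30, 30, 30, 10, 10, 10, 3, 3, 1] (12 cycles, including the fixed point 0).
n − c = 217 − 12 = 205; sign = (−1)^205 = -1.
Via Zolotarev, sign(π_{60}) = (60|217) = -1.

-1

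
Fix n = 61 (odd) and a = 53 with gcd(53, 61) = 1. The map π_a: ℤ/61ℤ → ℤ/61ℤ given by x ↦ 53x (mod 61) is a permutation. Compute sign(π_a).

Trace 9: π^k(9) = [9, 50, 27, 28, 20, 23, 60] for k=0..6.
4 cycles of lengths [20, 20, 20, 1].
4 cycles on 61: each ℓ→(−1)^(ℓ−1), product (−1)^57 = -1.
Zolotarev: (53|61) = -1, matching the cycle-count sign.

-1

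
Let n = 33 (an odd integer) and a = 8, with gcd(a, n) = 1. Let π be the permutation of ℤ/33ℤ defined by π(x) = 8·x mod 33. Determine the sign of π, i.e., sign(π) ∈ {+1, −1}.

Trace 4: π^k(4) = [4, 32, 25, 2, 16, 29, 1] for k=0..6.
Cycle type of π: 10×3 + 2 + 1; total 5 cycles.
n − c = 33 − 5 = 28; sign = (−1)^28 = +1.

+1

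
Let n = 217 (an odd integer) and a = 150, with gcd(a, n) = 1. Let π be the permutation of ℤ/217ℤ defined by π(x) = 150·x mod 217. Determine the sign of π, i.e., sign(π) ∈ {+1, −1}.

+1

Trace 68: π^k(68) = [68, 1, 150, 149, 216, 67] for k=0..5.
37 cycles of lengths [6, 6, 6, 6, 6, 6, 6, 6, 6, 6, 6, 6, 6, 6, 6, 6, 6, 6, 6, 6, 6, 6, 6, 6, 6, 6, 6, 6, 6, 6, 6, 6, 6, 6, 6, 6, 1].
37 cycles on 217: each ℓ→(−1)^(ℓ−1), product (−1)^180 = +1.
(150|217)_J = +1 (Zolotarev's lemma cross-check).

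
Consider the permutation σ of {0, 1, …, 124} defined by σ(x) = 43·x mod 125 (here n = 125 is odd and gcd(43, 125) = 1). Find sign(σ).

Trace 49: π^k(49) = [49, 107, 101, 93, 124, 82, 26] for k=0..6.
Cycle lengths of π_43 on ℤ/125ℤ: [20, 20, 20, 20, 20, 4, 4, 4, 4, 4, 4, 1]; 12 cycles in total.
Σ(ℓ_i−1) = 125−12 = 113; sign = (−1)^113 = -1.

-1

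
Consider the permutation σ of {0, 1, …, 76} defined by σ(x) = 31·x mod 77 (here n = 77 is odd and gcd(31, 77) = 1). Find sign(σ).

Trace 45: π^k(45) = [45, 9, 48, 25, 5, 1, 31] for k=0..6.
The orbit structure of x ↦ 31x mod 77: 6 orbits of sizes [30, 30, 6, 5, 5, 1].
Σ(ℓ_i−1) = 77−6 = 71; sign = (−1)^71 = -1.

-1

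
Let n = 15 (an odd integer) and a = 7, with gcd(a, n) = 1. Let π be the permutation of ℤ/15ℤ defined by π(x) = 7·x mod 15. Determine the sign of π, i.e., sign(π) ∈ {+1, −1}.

-1

Trace 4: π^k(4) = [4, 13, 1, 7] for k=0..3.
Cycle type of π: 4×3 + 1×3; total 6 cycles.
6 cycles on 15: each ℓ→(−1)^(ℓ−1), product (−1)^9 = -1.
Zolotarev: (7|15) = -1, matching the cycle-count sign.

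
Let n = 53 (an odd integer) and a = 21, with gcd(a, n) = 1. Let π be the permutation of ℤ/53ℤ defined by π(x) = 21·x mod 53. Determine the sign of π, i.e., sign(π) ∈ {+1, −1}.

Orbit of 8 under x↦21x: [8, 9, 30, 47, 33, 4, 31]… (length divides ord_53(21)).
Cycle lengths of π_21 on ℤ/53ℤ: [52, 1]; 2 cycles in total.
With 2 cycles on 53 points, sign = (−1)^{53−2} = -1.
The Jacobi symbol (21|53) = -1 (Zolotarev) agrees.

-1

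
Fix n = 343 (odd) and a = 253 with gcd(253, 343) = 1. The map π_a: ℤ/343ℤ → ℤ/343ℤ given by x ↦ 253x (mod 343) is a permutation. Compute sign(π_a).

Orbit of 106 under x↦253x: [106, 64, 71, 127, 232, 43, 246]… (length divides ord_343(253)).
The orbit structure of x ↦ 253x mod 343: 19 orbits of sizes [49, 49, 49, 49, 49, 49, 7, 7, 7, 7, 7, 7, 1, 1, 1, 1, 1, 1, 1].
Σ(ℓ_i−1) = 343−19 = 324; sign = (−1)^324 = +1.
Check: (253/343) = +1 by Zolotarev.

+1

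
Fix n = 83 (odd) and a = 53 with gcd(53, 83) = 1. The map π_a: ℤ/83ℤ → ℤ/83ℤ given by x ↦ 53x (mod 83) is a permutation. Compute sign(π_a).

-1

Trace 33: π^k(33) = [33, 6, 69, 5, 16, 18, 41] for k=0..6.
2 cycles of lengths [82, 1].
sign(π) = (−1)^{n − #cycles} = (−1)^{83−2} = (−1)^81 = -1.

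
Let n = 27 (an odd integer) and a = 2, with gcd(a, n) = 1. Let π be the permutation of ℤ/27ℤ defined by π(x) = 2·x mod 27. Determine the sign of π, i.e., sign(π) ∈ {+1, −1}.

Trace 4: π^k(4) = [4, 8, 16, 5, 10, 20, 13] for k=0..6.
4 cycles of lengths [18, 6, 2, 1].
sign(π) = (−1)^{n − #cycles} = (−1)^{27−4} = (−1)^23 = -1.

-1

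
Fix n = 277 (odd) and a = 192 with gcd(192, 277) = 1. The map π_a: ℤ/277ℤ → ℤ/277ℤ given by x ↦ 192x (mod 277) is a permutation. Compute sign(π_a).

Orbit of 228 under x↦192x: [228, 10, 258, 230, 117, 27, 198]… (length divides ord_277(192)).
Cycle lengths of π_192 on ℤ/277ℤ: [138, 138, 1]; 3 cycles in total.
277 − 3 = 274 transpositions; sign(π) = (−1)^274 = +1.
Via Zolotarev, sign(π_{192}) = (192|277) = +1.

+1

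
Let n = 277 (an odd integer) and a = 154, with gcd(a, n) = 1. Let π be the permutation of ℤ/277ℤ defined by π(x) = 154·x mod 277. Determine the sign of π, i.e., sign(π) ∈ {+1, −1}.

+1

Trace 1: π^k(1) = [1, 154, 171, 19, 156, 202, 84] for k=0..6.
5 cycles of lengths [69, 69, 69, 69, 1].
5 cycles on 277: each ℓ→(−1)^(ℓ−1), product (−1)^272 = +1.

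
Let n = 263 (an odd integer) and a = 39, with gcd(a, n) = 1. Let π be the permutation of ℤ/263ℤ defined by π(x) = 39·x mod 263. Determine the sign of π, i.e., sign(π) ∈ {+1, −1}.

Orbit of 102 under x↦39x: [102, 33, 235, 223, 18, 176, 26]… (length divides ord_263(39)).
The orbit structure of x ↦ 39x mod 263: 3 orbits of sizes [131, 131, 1].
Σ(ℓ_i−1) = 263−3 = 260; sign = (−1)^260 = +1.

+1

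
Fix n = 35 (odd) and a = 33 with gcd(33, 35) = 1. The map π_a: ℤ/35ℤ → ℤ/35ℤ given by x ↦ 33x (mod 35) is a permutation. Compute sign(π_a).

+1

Trace 3: π^k(3) = [3, 29, 12, 11, 13, 9, 17] for k=0..6.
Cycle type of π: 12×2 + 6 + 4 + 1; total 5 cycles.
With 5 cycles on 35 points, sign = (−1)^{35−5} = +1.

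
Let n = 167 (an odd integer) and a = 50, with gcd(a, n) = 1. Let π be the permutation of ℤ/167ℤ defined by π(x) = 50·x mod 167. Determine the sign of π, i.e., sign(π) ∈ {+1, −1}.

Start at x=107: 107 → 6 → 133 → 137 → 3 → 150 → 152 → … (one orbit).
π_50 has 3 disjoint cycles with lengths [83, 83, 1] on {0,…,166}.
With 3 cycles on 167 points, sign = (−1)^{167−3} = +1.
Via Zolotarev, sign(π_{50}) = (50|167) = +1.

+1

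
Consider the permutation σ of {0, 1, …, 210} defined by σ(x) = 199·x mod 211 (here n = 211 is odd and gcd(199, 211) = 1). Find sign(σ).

+1

Trace 1: π^k(1) = [1, 199, 144, 171, 58, 148, 123] for k=0..6.
π_199 has 31 disjoint cycles with lengths [7, 7, 7, 7, 7, 7, 7, 7, 7, 7, 7, 7, 7, 7, 7, 7, 7, 7, 7, 7, 7, 7, 7, 7, 7, 7, 7, 7, 7, 7, 1] on {0,…,210}.
n − c = 211 − 31 = 180; sign = (−1)^180 = +1.
(199|211)_J = +1 (Zolotarev's lemma cross-check).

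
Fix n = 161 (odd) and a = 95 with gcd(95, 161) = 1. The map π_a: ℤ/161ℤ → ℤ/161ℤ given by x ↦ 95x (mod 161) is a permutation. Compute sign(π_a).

+1

Orbit of 9 under x↦95x: [9, 50, 81, 128, 85, 25, 121]… (length divides ord_161(95)).
π_95 has 9 disjoint cycles with lengths [33, 33, 33, 33, 11, 11, 3, 3, 1] on {0,…,160}.
sign(π) = (−1)^{n − #cycles} = (−1)^{161−9} = (−1)^152 = +1.
The Jacobi symbol (95|161) = +1 (Zolotarev) agrees.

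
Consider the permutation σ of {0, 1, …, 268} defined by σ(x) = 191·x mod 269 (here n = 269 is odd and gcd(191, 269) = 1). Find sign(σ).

Start at x=225: 225 → 204 → 228 → 239 → 188 → 131 → 4 → … (one orbit).
π_191 has 3 disjoint cycles with lengths [134, 134, 1] on {0,…,268}.
n − c = 269 − 3 = 266; sign = (−1)^266 = +1.
Via Zolotarev, sign(π_{191}) = (191|269) = +1.

+1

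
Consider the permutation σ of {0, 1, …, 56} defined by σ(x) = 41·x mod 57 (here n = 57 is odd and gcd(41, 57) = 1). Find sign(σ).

Trace 8: π^k(8) = [8, 43, 53, 7, 2, 25, 56] for k=0..6.
Cycle lengths of π_41 on ℤ/57ℤ: [18, 18, 18, 2, 1]; 5 cycles in total.
5 cycles on 57: each ℓ→(−1)^(ℓ−1), product (−1)^52 = +1.
Via Zolotarev, sign(π_{41}) = (41|57) = +1.

+1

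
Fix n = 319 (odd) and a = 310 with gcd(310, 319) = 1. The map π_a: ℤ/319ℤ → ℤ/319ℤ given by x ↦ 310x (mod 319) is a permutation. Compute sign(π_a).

-1

Orbit of 281 under x↦310x: [281, 23, 112, 268, 140, 16, 175]… (length divides ord_319(310)).
10 cycles of lengths [70, 70, 70, 70, 10, 7, 7, 7, 7, 1].
With 10 cycles on 319 points, sign = (−1)^{319−10} = -1.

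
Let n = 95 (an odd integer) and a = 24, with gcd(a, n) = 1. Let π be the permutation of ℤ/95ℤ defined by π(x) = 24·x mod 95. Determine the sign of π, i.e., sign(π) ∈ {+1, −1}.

Start at x=24: 24 → 6 → 49 → 36 → 9 → 26 → 54 → … (one orbit).
Decompose π into cycles: lengths [18, 18, 18, 18, 9, 9, 2, 2, 1] (9 cycles, including the fixed point 0).
sign(π) = (−1)^{n − #cycles} = (−1)^{95−9} = (−1)^86 = +1.
Zolotarev: (24|95) = +1, matching the cycle-count sign.

+1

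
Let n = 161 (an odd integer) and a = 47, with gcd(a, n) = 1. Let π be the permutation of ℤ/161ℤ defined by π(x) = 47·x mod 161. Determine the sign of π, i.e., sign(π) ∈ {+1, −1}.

-1

Trace 139: π^k(139) = [139, 93, 24, 1, 47, 116] for k=0..5.
Cycle type of π: 6×23 + 1×23; total 46 cycles.
With 46 cycles on 161 points, sign = (−1)^{161−46} = -1.
The Jacobi symbol (47|161) = -1 (Zolotarev) agrees.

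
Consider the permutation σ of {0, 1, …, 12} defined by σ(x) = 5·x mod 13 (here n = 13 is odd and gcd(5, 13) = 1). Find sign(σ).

Start at x=8: 8 → 1 → 5 → 12 → 8 (one orbit).
π_5 has 4 disjoint cycles with lengths [4, 4, 4, 1] on {0,…,12}.
n − c = 13 − 4 = 9; sign = (−1)^9 = -1.

-1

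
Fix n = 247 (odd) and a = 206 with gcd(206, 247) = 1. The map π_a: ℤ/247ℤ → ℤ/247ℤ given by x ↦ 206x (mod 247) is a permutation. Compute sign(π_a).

-1

Orbit of 85 under x↦206x: [85, 220, 119, 61, 216, 36, 6]… (length divides ord_247(206)).
π_206 has 10 disjoint cycles with lengths [36, 36, 36, 36, 36, 36, 12, 9, 9, 1] on {0,…,246}.
n − c = 247 − 10 = 237; sign = (−1)^237 = -1.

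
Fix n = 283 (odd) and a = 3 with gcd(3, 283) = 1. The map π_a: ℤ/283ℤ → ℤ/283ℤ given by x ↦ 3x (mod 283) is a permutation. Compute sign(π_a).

Trace 199: π^k(199) = [199, 31, 93, 279, 271, 247, 175] for k=0..6.
π_3 has 2 disjoint cycles with lengths [282, 1] on {0,…,282}.
n − c = 283 − 2 = 281; sign = (−1)^281 = -1.
(3|283)_J = -1 (Zolotarev's lemma cross-check).

-1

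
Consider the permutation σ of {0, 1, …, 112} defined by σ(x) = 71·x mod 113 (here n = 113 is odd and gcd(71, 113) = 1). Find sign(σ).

Trace 42: π^k(42) = [42, 44, 73, 98, 65, 95, 78] for k=0..6.
Cycle lengths of π_71 on ℤ/113ℤ: [16, 16, 16, 16, 16, 16, 16, 1]; 8 cycles in total.
With 8 cycles on 113 points, sign = (−1)^{113−8} = -1.

-1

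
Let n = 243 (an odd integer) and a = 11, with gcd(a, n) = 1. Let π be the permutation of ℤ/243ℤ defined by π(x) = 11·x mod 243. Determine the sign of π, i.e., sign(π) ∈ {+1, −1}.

-1

Orbit of 145 under x↦11x: [145, 137, 49, 53, 97, 95, 73]… (length divides ord_243(11)).
Cycle lengths of π_11 on ℤ/243ℤ: [162, 54, 18, 6, 2, 1]; 6 cycles in total.
n − c = 243 − 6 = 237; sign = (−1)^237 = -1.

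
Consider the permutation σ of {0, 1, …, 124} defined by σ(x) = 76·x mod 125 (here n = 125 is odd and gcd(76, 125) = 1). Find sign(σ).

Trace 101: π^k(101) = [101, 51, 1, 76, 26] for k=0..4.
45 cycles of lengths [5, 5, 5, 5, 5, 5, 5, 5, 5, 5, 5, 5, 5, 5, 5, 5, 5, 5, 5, 5, 1, 1, 1, 1, 1, 1, 1, 1, 1, 1, 1, 1, 1, 1, 1, 1, 1, 1, 1, 1, 1, 1, 1, 1, 1].
45 cycles on 125: each ℓ→(−1)^(ℓ−1), product (−1)^80 = +1.

+1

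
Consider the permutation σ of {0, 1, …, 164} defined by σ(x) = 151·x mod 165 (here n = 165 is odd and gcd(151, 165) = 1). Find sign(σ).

-1

Orbit of 1 under x↦151x: [1, 151, 31, 61, 136, 76, 91]… (length divides ord_165(151)).
Cycle type of π: 10×15 + 1×15; total 30 cycles.
165 − 30 = 135 transpositions; sign(π) = (−1)^135 = -1.
Zolotarev: (151|165) = -1, matching the cycle-count sign.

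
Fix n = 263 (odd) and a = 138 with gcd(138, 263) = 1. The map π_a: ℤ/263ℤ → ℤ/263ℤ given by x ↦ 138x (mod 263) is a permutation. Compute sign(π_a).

Trace 122: π^k(122) = [122, 4, 26, 169, 178, 105, 25] for k=0..6.
Cycle lengths of π_138 on ℤ/263ℤ: [131, 131, 1]; 3 cycles in total.
sign(π) = (−1)^{n − #cycles} = (−1)^{263−3} = (−1)^260 = +1.
Check: (138/263) = +1 by Zolotarev.

+1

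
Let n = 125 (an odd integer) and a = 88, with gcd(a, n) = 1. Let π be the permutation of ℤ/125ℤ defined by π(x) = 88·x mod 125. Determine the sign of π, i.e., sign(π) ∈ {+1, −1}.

Start at x=91: 91 → 8 → 79 → 77 → 26 → 38 → 94 → … (one orbit).
The orbit structure of x ↦ 88x mod 125: 4 orbits of sizes [100, 20, 4, 1].
Σ(ℓ_i−1) = 125−4 = 121; sign = (−1)^121 = -1.

-1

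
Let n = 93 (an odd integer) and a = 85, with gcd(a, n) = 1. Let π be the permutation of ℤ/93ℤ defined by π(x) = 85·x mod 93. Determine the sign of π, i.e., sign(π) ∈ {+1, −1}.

Trace 70: π^k(70) = [70, 91, 16, 58, 1, 85, 64] for k=0..6.
The orbit structure of x ↦ 85x mod 93: 12 orbits of sizes [10, 10, 10, 10, 10, 10, 10, 10, 10, 1, 1, 1].
93 − 12 = 81 transpositions; sign(π) = (−1)^81 = -1.

-1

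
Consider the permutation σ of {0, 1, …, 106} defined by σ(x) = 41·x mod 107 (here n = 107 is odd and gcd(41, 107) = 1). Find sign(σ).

Orbit of 81 under x↦41x: [81, 4, 57, 90, 52, 99, 100]… (length divides ord_107(41)).
Cycle type of π: 53×2 + 1; total 3 cycles.
Σ(ℓ_i−1) = 107−3 = 104; sign = (−1)^104 = +1.
(41|107)_J = +1 (Zolotarev's lemma cross-check).

+1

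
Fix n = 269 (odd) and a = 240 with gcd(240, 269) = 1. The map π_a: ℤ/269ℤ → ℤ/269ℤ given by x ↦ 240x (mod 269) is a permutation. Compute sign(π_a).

Start at x=258: 258 → 50 → 164 → 86 → 196 → 234 → 208 → … (one orbit).
π_240 has 2 disjoint cycles with lengths [268, 1] on {0,…,268}.
With 2 cycles on 269 points, sign = (−1)^{269−2} = -1.

-1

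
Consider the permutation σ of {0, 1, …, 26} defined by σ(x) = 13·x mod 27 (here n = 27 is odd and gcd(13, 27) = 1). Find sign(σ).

Start at x=16: 16 → 19 → 4 → 25 → 1 → 13 → 7 → … (one orbit).
7 cycles of lengths [9, 9, 3, 3, 1, 1, 1].
Σ(ℓ_i−1) = 27−7 = 20; sign = (−1)^20 = +1.

+1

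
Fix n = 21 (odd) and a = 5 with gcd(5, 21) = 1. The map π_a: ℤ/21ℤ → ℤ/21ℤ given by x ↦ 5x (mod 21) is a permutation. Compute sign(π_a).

Orbit of 16 under x↦5x: [16, 17, 1, 5, 4, 20]… (length divides ord_21(5)).
π_5 has 5 disjoint cycles with lengths [6, 6, 6, 2, 1] on {0,…,20}.
Σ(ℓ_i−1) = 21−5 = 16; sign = (−1)^16 = +1.
The Jacobi symbol (5|21) = +1 (Zolotarev) agrees.

+1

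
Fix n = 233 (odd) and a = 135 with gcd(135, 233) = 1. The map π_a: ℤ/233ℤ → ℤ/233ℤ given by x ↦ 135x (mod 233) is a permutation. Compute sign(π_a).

Start at x=38: 38 → 4 → 74 → 204 → 46 → 152 → 16 → … (one orbit).
Decompose π into cycles: lengths [29, 29, 29, 29, 29, 29, 29, 29, 1] (9 cycles, including the fixed point 0).
n − c = 233 − 9 = 224; sign = (−1)^224 = +1.
Check: (135/233) = +1 by Zolotarev.

+1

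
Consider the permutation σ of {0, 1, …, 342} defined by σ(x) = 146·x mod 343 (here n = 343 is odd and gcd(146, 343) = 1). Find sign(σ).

Trace 146: π^k(146) = [146, 50, 97, 99, 48, 148, 342] for k=0..6.
Cycle type of π: 14×21 + 2×24 + 1; total 46 cycles.
Σ(ℓ_i−1) = 343−46 = 297; sign = (−1)^297 = -1.

-1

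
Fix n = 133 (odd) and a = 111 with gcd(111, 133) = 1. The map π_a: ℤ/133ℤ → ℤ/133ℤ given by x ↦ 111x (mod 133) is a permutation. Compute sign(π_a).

Trace 55: π^k(55) = [55, 120, 20, 92, 104, 106, 62] for k=0..6.
π_111 has 12 disjoint cycles with lengths [18, 18, 18, 18, 18, 18, 9, 9, 2, 2, 2, 1] on {0,…,132}.
12 cycles on 133: each ℓ→(−1)^(ℓ−1), product (−1)^121 = -1.
Zolotarev: (111|133) = -1, matching the cycle-count sign.

-1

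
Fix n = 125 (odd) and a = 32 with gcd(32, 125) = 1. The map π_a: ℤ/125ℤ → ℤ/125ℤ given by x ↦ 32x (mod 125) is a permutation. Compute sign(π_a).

-1

Orbit of 7 under x↦32x: [7, 99, 43, 1, 32, 24, 18]… (length divides ord_125(32)).
Cycle lengths of π_32 on ℤ/125ℤ: [20, 20, 20, 20, 20, 4, 4, 4, 4, 4, 4, 1]; 12 cycles in total.
125 − 12 = 113 transpositions; sign(π) = (−1)^113 = -1.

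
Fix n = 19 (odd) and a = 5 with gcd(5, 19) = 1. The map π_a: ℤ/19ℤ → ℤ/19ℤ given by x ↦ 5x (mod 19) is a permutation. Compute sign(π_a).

+1

Orbit of 17 under x↦5x: [17, 9, 7, 16, 4, 1, 5]… (length divides ord_19(5)).
π_5 has 3 disjoint cycles with lengths [9, 9, 1] on {0,…,18}.
n − c = 19 − 3 = 16; sign = (−1)^16 = +1.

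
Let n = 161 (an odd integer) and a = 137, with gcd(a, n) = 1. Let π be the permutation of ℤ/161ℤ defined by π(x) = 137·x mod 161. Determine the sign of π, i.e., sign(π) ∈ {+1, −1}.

Start at x=93: 93 → 22 → 116 → 114 → 1 → 137 → 93 (one orbit).
π_137 has 36 disjoint cycles with lengths [6, 6, 6, 6, 6, 6, 6, 6, 6, 6, 6, 6, 6, 6, 6, 6, 6, 6, 6, 6, 6, 6, 3, 3, 2, 2, 2, 2, 2, 2, 2, 2, 2, 2, 2, 1] on {0,…,160}.
n − c = 161 − 36 = 125; sign = (−1)^125 = -1.

-1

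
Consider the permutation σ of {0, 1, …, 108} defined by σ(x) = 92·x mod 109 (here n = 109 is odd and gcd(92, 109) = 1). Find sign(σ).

-1

Trace 71: π^k(71) = [71, 101, 27, 86, 64, 2, 75] for k=0..6.
π_92 has 4 disjoint cycles with lengths [36, 36, 36, 1] on {0,…,108}.
4 cycles on 109: each ℓ→(−1)^(ℓ−1), product (−1)^105 = -1.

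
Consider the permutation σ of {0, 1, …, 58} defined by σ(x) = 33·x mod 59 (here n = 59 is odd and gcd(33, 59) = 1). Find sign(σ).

-1

Orbit of 54 under x↦33x: [54, 12, 42, 29, 13, 16, 56]… (length divides ord_59(33)).
Cycle type of π: 58 + 1; total 2 cycles.
sign(π) = (−1)^{n − #cycles} = (−1)^{59−2} = (−1)^57 = -1.
The Jacobi symbol (33|59) = -1 (Zolotarev) agrees.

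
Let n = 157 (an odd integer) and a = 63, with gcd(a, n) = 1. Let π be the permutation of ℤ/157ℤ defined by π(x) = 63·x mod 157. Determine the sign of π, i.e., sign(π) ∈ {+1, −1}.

Start at x=106: 106 → 84 → 111 → 85 → 17 → 129 → 120 → … (one orbit).
Cycle type of π: 156 + 1; total 2 cycles.
157 − 2 = 155 transpositions; sign(π) = (−1)^155 = -1.
Zolotarev: (63|157) = -1, matching the cycle-count sign.

-1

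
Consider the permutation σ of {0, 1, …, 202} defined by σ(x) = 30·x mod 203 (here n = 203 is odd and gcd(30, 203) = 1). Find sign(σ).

Start at x=1: 1 → 30 → 88 → 1 (one orbit).
87 cycles of lengths [3, 3, 3, 3, 3, 3, 3, 3, 3, 3, 3, 3, 3, 3, 3, 3, 3, 3, 3, 3, 3, 3, 3, 3, 3, 3, 3, 3, 3, 3, 3, 3, 3, 3, 3, 3, 3, 3, 3, 3, 3, 3, 3, 3, 3, 3, 3, 3, 3, 3, 3, 3, 3, 3, 3, 3, 3, 3, 1, 1, 1, 1, 1, 1, 1, 1, 1, 1, 1, 1, 1, 1, 1, 1, 1, 1, 1, 1, 1, 1, 1, 1, 1, 1, 1, 1, 1].
With 87 cycles on 203 points, sign = (−1)^{203−87} = +1.
Zolotarev: (30|203) = +1, matching the cycle-count sign.

+1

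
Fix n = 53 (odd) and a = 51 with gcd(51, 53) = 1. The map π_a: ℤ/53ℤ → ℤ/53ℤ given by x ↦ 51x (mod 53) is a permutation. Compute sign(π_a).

Start at x=47: 47 → 12 → 29 → 48 → 10 → 33 → 40 → … (one orbit).
2 cycles of lengths [52, 1].
n − c = 53 − 2 = 51; sign = (−1)^51 = -1.
(51|53)_J = -1 (Zolotarev's lemma cross-check).

-1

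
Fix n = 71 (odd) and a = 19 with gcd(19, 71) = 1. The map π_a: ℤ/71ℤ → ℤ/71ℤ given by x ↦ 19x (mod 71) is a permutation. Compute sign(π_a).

+1

Trace 54: π^k(54) = [54, 32, 40, 50, 27, 16, 20] for k=0..6.
Cycle type of π: 35×2 + 1; total 3 cycles.
With 3 cycles on 71 points, sign = (−1)^{71−3} = +1.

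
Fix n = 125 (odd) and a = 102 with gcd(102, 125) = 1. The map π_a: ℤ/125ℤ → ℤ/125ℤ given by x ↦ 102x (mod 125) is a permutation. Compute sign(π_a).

-1

Trace 4: π^k(4) = [4, 33, 116, 82, 114, 3, 56] for k=0..6.
The orbit structure of x ↦ 102x mod 125: 4 orbits of sizes [100, 20, 4, 1].
sign(π) = (−1)^{n − #cycles} = (−1)^{125−4} = (−1)^121 = -1.
(102|125)_J = -1 (Zolotarev's lemma cross-check).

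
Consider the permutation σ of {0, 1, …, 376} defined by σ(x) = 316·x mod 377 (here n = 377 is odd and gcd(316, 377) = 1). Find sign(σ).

-1

Trace 81: π^k(81) = [81, 337, 178, 75, 326, 95, 237] for k=0..6.
Decompose π into cycles: lengths [84, 84, 84, 84, 28, 6, 6, 1] (8 cycles, including the fixed point 0).
With 8 cycles on 377 points, sign = (−1)^{377−8} = -1.
The Jacobi symbol (316|377) = -1 (Zolotarev) agrees.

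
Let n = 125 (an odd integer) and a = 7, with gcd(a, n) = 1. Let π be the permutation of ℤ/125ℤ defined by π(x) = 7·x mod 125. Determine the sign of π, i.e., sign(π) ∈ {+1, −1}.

-1

Orbit of 32 under x↦7x: [32, 99, 68, 101, 82, 74, 18]… (length divides ord_125(7)).
The orbit structure of x ↦ 7x mod 125: 12 orbits of sizes [20, 20, 20, 20, 20, 4, 4, 4, 4, 4, 4, 1].
With 12 cycles on 125 points, sign = (−1)^{125−12} = -1.
(7|125)_J = -1 (Zolotarev's lemma cross-check).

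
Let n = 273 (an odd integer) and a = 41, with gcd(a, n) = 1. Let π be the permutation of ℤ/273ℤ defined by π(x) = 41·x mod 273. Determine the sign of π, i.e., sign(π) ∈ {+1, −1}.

Trace 43: π^k(43) = [43, 125, 211, 188, 64, 167, 22] for k=0..6.
Decompose π into cycles: lengths [12, 12, 12, 12, 12, 12, 12, 12, 12, 12, 12, 12, 12, 12, 12, 12, 12, 12, 12, 12, 12, 2, 2, 2, 2, 2, 2, 2, 2, 2, 2, 1] (32 cycles, including the fixed point 0).
32 cycles on 273: each ℓ→(−1)^(ℓ−1), product (−1)^241 = -1.
Check: (41/273) = -1 by Zolotarev.

-1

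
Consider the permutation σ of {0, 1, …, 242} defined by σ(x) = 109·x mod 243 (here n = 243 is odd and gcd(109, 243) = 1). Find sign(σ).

Start at x=136: 136 → 1 → 109 → 217 → 82 → 190 → 55 → … (one orbit).
Cycle type of π: 9×18 + 3×18 + 1×27; total 63 cycles.
243 − 63 = 180 transpositions; sign(π) = (−1)^180 = +1.
Zolotarev: (109|243) = +1, matching the cycle-count sign.

+1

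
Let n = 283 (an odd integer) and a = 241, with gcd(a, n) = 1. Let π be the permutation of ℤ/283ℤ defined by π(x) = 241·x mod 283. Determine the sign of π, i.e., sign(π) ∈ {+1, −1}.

Trace 21: π^k(21) = [21, 250, 254, 86, 67, 16, 177] for k=0..6.
The orbit structure of x ↦ 241x mod 283: 4 orbits of sizes [94, 94, 94, 1].
4 cycles on 283: each ℓ→(−1)^(ℓ−1), product (−1)^279 = -1.
The Jacobi symbol (241|283) = -1 (Zolotarev) agrees.

-1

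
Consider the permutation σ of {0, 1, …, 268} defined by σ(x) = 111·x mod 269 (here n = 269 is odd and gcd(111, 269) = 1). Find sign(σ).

-1

Orbit of 208 under x↦111x: [208, 223, 5, 17, 4, 175, 57]… (length divides ord_269(111)).
2 cycles of lengths [268, 1].
269 − 2 = 267 transpositions; sign(π) = (−1)^267 = -1.
Check: (111/269) = -1 by Zolotarev.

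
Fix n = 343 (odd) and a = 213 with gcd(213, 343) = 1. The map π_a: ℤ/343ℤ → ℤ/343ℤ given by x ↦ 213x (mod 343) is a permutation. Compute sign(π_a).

-1

Start at x=1: 1 → 213 → 93 → 258 → 74 → 327 → 22 → … (one orbit).
Decompose π into cycles: lengths [294, 42, 6, 1] (4 cycles, including the fixed point 0).
sign(π) = (−1)^{n − #cycles} = (−1)^{343−4} = (−1)^339 = -1.
(213|343)_J = -1 (Zolotarev's lemma cross-check).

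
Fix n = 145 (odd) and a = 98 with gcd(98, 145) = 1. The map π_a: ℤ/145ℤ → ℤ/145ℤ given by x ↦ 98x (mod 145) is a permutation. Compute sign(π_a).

+1

Trace 118: π^k(118) = [118, 109, 97, 81, 108, 144, 47] for k=0..6.
The orbit structure of x ↦ 98x mod 145: 7 orbits of sizes [28, 28, 28, 28, 28, 4, 1].
7 cycles on 145: each ℓ→(−1)^(ℓ−1), product (−1)^138 = +1.
Zolotarev: (98|145) = +1, matching the cycle-count sign.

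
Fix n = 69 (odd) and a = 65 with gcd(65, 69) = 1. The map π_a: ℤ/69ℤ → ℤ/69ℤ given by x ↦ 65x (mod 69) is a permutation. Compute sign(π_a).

+1

Trace 31: π^k(31) = [31, 14, 13, 17, 1, 65, 16] for k=0..6.
π_65 has 5 disjoint cycles with lengths [22, 22, 22, 2, 1] on {0,…,68}.
69 − 5 = 64 transpositions; sign(π) = (−1)^64 = +1.
The Jacobi symbol (65|69) = +1 (Zolotarev) agrees.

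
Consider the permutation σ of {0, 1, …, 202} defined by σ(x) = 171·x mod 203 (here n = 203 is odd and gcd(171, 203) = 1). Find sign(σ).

Start at x=78: 78 → 143 → 93 → 69 → 25 → 12 → 22 → … (one orbit).
π_171 has 5 disjoint cycles with lengths [84, 84, 28, 6, 1] on {0,…,202}.
With 5 cycles on 203 points, sign = (−1)^{203−5} = +1.

+1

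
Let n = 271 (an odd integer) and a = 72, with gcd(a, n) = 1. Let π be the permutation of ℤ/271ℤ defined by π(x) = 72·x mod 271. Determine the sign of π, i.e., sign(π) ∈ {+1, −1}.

+1

Trace 119: π^k(119) = [119, 167, 100, 154, 248, 241, 8] for k=0..6.
Cycle type of π: 45×6 + 1; total 7 cycles.
7 cycles on 271: each ℓ→(−1)^(ℓ−1), product (−1)^264 = +1.
Check: (72/271) = +1 by Zolotarev.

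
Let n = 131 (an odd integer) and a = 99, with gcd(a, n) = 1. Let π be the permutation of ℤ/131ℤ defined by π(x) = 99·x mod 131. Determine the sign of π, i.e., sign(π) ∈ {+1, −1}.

Trace 45: π^k(45) = [45, 1, 99, 107, 113, 52, 39] for k=0..6.
11 cycles of lengths [13, 13, 13, 13, 13, 13, 13, 13, 13, 13, 1].
With 11 cycles on 131 points, sign = (−1)^{131−11} = +1.
Zolotarev: (99|131) = +1, matching the cycle-count sign.

+1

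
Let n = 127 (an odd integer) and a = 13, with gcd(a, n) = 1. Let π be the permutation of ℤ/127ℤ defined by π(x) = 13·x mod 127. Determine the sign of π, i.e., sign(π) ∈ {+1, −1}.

+1

Trace 21: π^k(21) = [21, 19, 120, 36, 87, 115, 98] for k=0..6.
Decompose π into cycles: lengths [63, 63, 1] (3 cycles, including the fixed point 0).
127 − 3 = 124 transpositions; sign(π) = (−1)^124 = +1.
Via Zolotarev, sign(π_{13}) = (13|127) = +1.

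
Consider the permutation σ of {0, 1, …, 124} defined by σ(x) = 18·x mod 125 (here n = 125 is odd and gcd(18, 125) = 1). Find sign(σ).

Start at x=101: 101 → 68 → 99 → 32 → 76 → 118 → 124 → … (one orbit).
Cycle type of π: 20×5 + 4×6 + 1; total 12 cycles.
125 − 12 = 113 transpositions; sign(π) = (−1)^113 = -1.
The Jacobi symbol (18|125) = -1 (Zolotarev) agrees.

-1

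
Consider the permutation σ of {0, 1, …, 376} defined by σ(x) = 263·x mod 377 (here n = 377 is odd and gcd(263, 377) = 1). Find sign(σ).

Start at x=152: 152 → 14 → 289 → 230 → 170 → 224 → 100 → … (one orbit).
Decompose π into cycles: lengths [84, 84, 84, 84, 28, 3, 3, 3, 3, 1] (10 cycles, including the fixed point 0).
With 10 cycles on 377 points, sign = (−1)^{377−10} = -1.
Check: (263/377) = -1 by Zolotarev.

-1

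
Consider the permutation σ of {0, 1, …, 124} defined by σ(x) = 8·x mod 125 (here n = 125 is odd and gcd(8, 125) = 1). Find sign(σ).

-1

Trace 71: π^k(71) = [71, 68, 44, 102, 66, 28, 99] for k=0..6.
The orbit structure of x ↦ 8x mod 125: 4 orbits of sizes [100, 20, 4, 1].
4 cycles on 125: each ℓ→(−1)^(ℓ−1), product (−1)^121 = -1.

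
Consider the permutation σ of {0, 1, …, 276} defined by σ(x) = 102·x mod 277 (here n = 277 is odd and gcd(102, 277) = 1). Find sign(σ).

Orbit of 1 under x↦102x: [1, 102, 155, 21, 203, 208, 164]… (length divides ord_277(102)).
The orbit structure of x ↦ 102x mod 277: 7 orbits of sizes [46, 46, 46, 46, 46, 46, 1].
277 − 7 = 270 transpositions; sign(π) = (−1)^270 = +1.
The Jacobi symbol (102|277) = +1 (Zolotarev) agrees.

+1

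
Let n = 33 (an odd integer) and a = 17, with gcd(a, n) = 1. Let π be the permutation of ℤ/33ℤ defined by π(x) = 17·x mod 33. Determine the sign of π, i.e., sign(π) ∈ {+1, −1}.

Trace 25: π^k(25) = [25, 29, 31, 32, 16, 8, 4] for k=0..6.
The orbit structure of x ↦ 17x mod 33: 5 orbits of sizes [10, 10, 10, 2, 1].
n − c = 33 − 5 = 28; sign = (−1)^28 = +1.
The Jacobi symbol (17|33) = +1 (Zolotarev) agrees.

+1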